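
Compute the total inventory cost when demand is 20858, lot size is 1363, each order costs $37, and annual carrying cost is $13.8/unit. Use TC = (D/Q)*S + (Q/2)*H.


TC = 20858/1363 * 37 + 1363/2 * 13.8

$9970.91


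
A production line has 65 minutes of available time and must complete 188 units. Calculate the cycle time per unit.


Formula: CT = Available Time / Number of Units
CT = 65 min / 188 units
CT = 0.35 min/unit

0.35 min/unit


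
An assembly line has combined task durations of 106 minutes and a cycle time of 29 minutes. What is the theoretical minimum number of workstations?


Formula: N_min = ceil(Sum of Task Times / Cycle Time)
N_min = ceil(106 min / 29 min) = ceil(3.6552)
N_min = 4 stations

4


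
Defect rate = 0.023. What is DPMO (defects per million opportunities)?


DPMO = defect_rate * 1000000 = 0.023 * 1000000

23000


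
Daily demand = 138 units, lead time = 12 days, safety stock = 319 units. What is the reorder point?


Formula: ROP = (Daily Demand * Lead Time) + Safety Stock
Demand during lead time = 138 * 12 = 1656 units
ROP = 1656 + 319 = 1975 units

1975 units


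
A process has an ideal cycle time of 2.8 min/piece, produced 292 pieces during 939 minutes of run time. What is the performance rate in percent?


Formula: Performance = (Ideal CT * Total Count) / Run Time * 100
Ideal output time = 2.8 * 292 = 817.6 min
Performance = 817.6 / 939 * 100 = 87.1%

87.1%


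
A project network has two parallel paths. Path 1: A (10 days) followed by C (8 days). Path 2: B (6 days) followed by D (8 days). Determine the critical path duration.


Path 1 = 10 + 8 = 18 days
Path 2 = 6 + 8 = 14 days
Duration = max(18, 14) = 18 days

18 days


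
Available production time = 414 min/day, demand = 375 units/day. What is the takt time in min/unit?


Formula: Takt Time = Available Production Time / Customer Demand
Takt = 414 min/day / 375 units/day
Takt = 1.1 min/unit

1.1 min/unit


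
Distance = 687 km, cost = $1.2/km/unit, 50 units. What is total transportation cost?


TC = dist * cost * units = 687 * 1.2 * 50 = $41220.00

$41220.00


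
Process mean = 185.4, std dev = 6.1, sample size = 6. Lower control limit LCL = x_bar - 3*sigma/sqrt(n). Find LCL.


LCL = 185.4 - 3 * 6.1 / sqrt(6)

177.93


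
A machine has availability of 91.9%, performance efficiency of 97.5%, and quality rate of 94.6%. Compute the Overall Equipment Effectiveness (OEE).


Formula: OEE = Availability * Performance * Quality / 10000
A * P = 91.9% * 97.5% / 100 = 89.6%
OEE = 89.6% * 94.6% / 100 = 84.8%

84.8%


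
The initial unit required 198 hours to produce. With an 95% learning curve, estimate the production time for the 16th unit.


Formula: T_n = T_1 * (learning_rate)^(log2(n)) where learning_rate = rate/100
Doublings = log2(16) = 4
T_n = 198 * 0.95^4
T_n = 198 * 0.8145 = 161.3 hours

161.3 hours


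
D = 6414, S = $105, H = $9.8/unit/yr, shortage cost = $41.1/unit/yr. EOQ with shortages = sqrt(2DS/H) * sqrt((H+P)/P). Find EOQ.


Formula: EOQ* = sqrt(2DS/H) * sqrt((H+P)/P)
Base EOQ = sqrt(2*6414*105/9.8) = 370.73 units
Correction = sqrt((9.8+41.1)/41.1) = 1.11285
EOQ* = 370.73 * 1.11285 = 412.6 units

412.6 units


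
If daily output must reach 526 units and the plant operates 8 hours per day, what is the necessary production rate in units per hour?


Formula: Production Rate = Daily Demand / Available Hours
Rate = 526 units/day / 8 hours/day
Rate = 65.8 units/hour

65.8 units/hour


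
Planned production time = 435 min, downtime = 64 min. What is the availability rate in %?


Formula: Availability = (Planned Time - Downtime) / Planned Time * 100
Uptime = 435 - 64 = 371 min
Availability = 371 / 435 * 100 = 85.3%

85.3%


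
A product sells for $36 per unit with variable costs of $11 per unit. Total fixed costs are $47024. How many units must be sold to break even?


Formula: BEQ = Fixed Costs / (Price - Variable Cost)
Contribution margin = $36 - $11 = $25/unit
BEQ = ceil($47024 / $25/unit) = ceil(1880.96) = 1881 units

1881 units


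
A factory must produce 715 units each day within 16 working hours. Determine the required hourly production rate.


Formula: Production Rate = Daily Demand / Available Hours
Rate = 715 units/day / 16 hours/day
Rate = 44.7 units/hour

44.7 units/hour


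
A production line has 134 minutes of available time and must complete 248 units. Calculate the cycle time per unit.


Formula: CT = Available Time / Number of Units
CT = 134 min / 248 units
CT = 0.54 min/unit

0.54 min/unit


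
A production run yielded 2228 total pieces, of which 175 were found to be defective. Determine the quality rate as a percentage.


Formula: Quality Rate = Good Pieces / Total Pieces * 100
Good pieces = 2228 - 175 = 2053
QR = 2053 / 2228 * 100 = 92.1%

92.1%


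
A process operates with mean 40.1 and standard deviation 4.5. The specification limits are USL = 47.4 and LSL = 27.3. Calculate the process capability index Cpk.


Cpu = (47.4 - 40.1) / (3 * 4.5) = 0.54
Cpl = (40.1 - 27.3) / (3 * 4.5) = 0.95
Cpk = min(0.54, 0.95) = 0.54

0.54


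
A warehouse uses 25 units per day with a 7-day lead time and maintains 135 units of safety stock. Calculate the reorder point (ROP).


Formula: ROP = (Daily Demand * Lead Time) + Safety Stock
Demand during lead time = 25 * 7 = 175 units
ROP = 175 + 135 = 310 units

310 units


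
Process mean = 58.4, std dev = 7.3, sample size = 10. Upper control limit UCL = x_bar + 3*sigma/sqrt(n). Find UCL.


UCL = 58.4 + 3 * 7.3 / sqrt(10)

65.33


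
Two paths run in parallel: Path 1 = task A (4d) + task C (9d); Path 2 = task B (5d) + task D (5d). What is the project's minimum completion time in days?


Path 1 = 4 + 9 = 13 days
Path 2 = 5 + 5 = 10 days
Duration = max(13, 10) = 13 days

13 days


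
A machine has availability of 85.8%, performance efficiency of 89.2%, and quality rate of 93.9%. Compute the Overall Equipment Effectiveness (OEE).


Formula: OEE = Availability * Performance * Quality / 10000
A * P = 85.8% * 89.2% / 100 = 76.53%
OEE = 76.53% * 93.9% / 100 = 71.9%

71.9%


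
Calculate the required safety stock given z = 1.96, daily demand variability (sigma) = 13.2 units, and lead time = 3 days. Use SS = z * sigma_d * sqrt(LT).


Formula: SS = z * sigma_d * sqrt(LT)
sqrt(LT) = sqrt(3) = 1.7321
SS = 1.96 * 13.2 * 1.7321
SS = 44.8 units

44.8 units


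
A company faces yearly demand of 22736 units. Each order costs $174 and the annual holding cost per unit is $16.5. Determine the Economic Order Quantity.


Formula: EOQ = sqrt(2 * D * S / H)
Numerator: 2 * 22736 * 174 = 7912128
2DS/H = 7912128 / 16.5 = 479522.9
EOQ = sqrt(479522.9) = 692.5 units

692.5 units


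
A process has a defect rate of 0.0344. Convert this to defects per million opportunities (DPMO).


DPMO = defect_rate * 1000000 = 0.0344 * 1000000

34400


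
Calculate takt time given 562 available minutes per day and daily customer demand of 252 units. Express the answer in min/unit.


Formula: Takt Time = Available Production Time / Customer Demand
Takt = 562 min/day / 252 units/day
Takt = 2.23 min/unit

2.23 min/unit


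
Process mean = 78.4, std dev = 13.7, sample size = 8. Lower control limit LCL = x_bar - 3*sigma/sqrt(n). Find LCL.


LCL = 78.4 - 3 * 13.7 / sqrt(8)

63.87


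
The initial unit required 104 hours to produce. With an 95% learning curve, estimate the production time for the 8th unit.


Formula: T_n = T_1 * (learning_rate)^(log2(n)) where learning_rate = rate/100
Doublings = log2(8) = 3
T_n = 104 * 0.95^3
T_n = 104 * 0.8574 = 89.2 hours

89.2 hours


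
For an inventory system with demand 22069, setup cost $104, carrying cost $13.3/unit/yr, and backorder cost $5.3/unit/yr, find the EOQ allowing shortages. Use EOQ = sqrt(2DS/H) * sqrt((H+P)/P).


Formula: EOQ* = sqrt(2DS/H) * sqrt((H+P)/P)
Base EOQ = sqrt(2*22069*104/13.3) = 587.49 units
Correction = sqrt((13.3+5.3)/5.3) = 1.87335
EOQ* = 587.49 * 1.87335 = 1100.6 units

1100.6 units


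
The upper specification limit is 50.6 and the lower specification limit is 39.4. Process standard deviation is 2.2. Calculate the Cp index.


Cp = (50.6 - 39.4) / (6 * 2.2)

0.85


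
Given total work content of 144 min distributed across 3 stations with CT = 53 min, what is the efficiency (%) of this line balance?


Formula: Efficiency = Sum of Task Times / (N_stations * CT) * 100
Total station capacity = 3 stations * 53 min = 159 min
Efficiency = 144 / 159 * 100 = 90.6%

90.6%


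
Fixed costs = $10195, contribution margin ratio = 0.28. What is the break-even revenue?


Formula: BER = Fixed Costs / Contribution Margin Ratio
BER = $10195 / 0.28
BER = $36410.71 (to the nearest cent)

$36410.71


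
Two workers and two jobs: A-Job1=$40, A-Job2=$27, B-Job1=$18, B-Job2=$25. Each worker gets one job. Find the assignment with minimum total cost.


Option 1: A->1 + B->2 = $40 + $25 = $65
Option 2: A->2 + B->1 = $27 + $18 = $45
Min cost = min($65, $45) = $45

$45


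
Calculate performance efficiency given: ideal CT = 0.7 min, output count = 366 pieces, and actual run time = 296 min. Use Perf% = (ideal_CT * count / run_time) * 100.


Formula: Performance = (Ideal CT * Total Count) / Run Time * 100
Ideal output time = 0.7 * 366 = 256.2 min
Performance = 256.2 / 296 * 100 = 86.6%

86.6%


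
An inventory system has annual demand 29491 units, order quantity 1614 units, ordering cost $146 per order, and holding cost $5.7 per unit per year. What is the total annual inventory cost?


TC = 29491/1614 * 146 + 1614/2 * 5.7

$7267.61


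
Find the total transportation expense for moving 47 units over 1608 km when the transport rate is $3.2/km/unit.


TC = dist * cost * units = 1608 * 3.2 * 47 = $241843.20

$241843.20


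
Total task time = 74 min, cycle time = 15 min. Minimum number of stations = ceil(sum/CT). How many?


Formula: N_min = ceil(Sum of Task Times / Cycle Time)
N_min = ceil(74 min / 15 min) = ceil(4.9333)
N_min = 5 stations

5


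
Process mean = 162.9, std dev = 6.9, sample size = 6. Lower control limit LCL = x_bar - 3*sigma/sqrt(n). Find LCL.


LCL = 162.9 - 3 * 6.9 / sqrt(6)

154.45


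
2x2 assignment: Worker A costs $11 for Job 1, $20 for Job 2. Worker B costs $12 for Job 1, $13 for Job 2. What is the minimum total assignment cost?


Option 1: A->1 + B->2 = $11 + $13 = $24
Option 2: A->2 + B->1 = $20 + $12 = $32
Min cost = min($24, $32) = $24

$24


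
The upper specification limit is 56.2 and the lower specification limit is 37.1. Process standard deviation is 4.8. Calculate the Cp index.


Cp = (56.2 - 37.1) / (6 * 4.8)

0.66


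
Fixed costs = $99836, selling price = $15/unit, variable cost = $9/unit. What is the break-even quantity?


Formula: BEQ = Fixed Costs / (Price - Variable Cost)
Contribution margin = $15 - $9 = $6/unit
BEQ = ceil($99836 / $6/unit) = ceil(16639.33) = 16640 units

16640 units


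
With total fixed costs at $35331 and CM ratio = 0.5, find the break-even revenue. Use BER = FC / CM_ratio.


Formula: BER = Fixed Costs / Contribution Margin Ratio
BER = $35331 / 0.5
BER = $70662.00 (to the nearest cent)

$70662.00


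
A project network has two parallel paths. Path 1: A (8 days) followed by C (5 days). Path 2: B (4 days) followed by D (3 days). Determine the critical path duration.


Path 1 = 8 + 5 = 13 days
Path 2 = 4 + 3 = 7 days
Duration = max(13, 7) = 13 days

13 days


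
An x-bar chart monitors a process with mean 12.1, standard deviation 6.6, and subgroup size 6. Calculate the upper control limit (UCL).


UCL = 12.1 + 3 * 6.6 / sqrt(6)

20.18


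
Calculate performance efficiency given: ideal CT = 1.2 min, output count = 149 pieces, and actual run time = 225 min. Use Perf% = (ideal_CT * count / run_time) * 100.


Formula: Performance = (Ideal CT * Total Count) / Run Time * 100
Ideal output time = 1.2 * 149 = 178.8 min
Performance = 178.8 / 225 * 100 = 79.5%

79.5%


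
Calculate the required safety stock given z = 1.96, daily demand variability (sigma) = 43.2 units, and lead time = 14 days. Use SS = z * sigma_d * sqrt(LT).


Formula: SS = z * sigma_d * sqrt(LT)
sqrt(LT) = sqrt(14) = 3.7417
SS = 1.96 * 43.2 * 3.7417
SS = 316.8 units

316.8 units


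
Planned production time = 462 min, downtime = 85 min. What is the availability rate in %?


Formula: Availability = (Planned Time - Downtime) / Planned Time * 100
Uptime = 462 - 85 = 377 min
Availability = 377 / 462 * 100 = 81.6%

81.6%


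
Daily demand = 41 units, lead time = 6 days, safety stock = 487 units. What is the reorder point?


Formula: ROP = (Daily Demand * Lead Time) + Safety Stock
Demand during lead time = 41 * 6 = 246 units
ROP = 246 + 487 = 733 units

733 units


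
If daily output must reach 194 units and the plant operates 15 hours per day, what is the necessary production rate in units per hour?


Formula: Production Rate = Daily Demand / Available Hours
Rate = 194 units/day / 15 hours/day
Rate = 12.9 units/hour

12.9 units/hour


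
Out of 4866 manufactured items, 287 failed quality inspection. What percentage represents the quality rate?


Formula: Quality Rate = Good Pieces / Total Pieces * 100
Good pieces = 4866 - 287 = 4579
QR = 4579 / 4866 * 100 = 94.1%

94.1%


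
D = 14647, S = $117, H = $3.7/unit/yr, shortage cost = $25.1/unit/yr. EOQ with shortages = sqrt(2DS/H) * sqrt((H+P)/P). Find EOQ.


Formula: EOQ* = sqrt(2DS/H) * sqrt((H+P)/P)
Base EOQ = sqrt(2*14647*117/3.7) = 962.46 units
Correction = sqrt((3.7+25.1)/25.1) = 1.07117
EOQ* = 962.46 * 1.07117 = 1031.0 units

1031.0 units


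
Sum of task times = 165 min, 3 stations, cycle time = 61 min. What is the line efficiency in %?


Formula: Efficiency = Sum of Task Times / (N_stations * CT) * 100
Total station capacity = 3 stations * 61 min = 183 min
Efficiency = 165 / 183 * 100 = 90.2%

90.2%


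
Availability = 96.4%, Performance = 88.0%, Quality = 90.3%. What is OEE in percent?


Formula: OEE = Availability * Performance * Quality / 10000
A * P = 96.4% * 88.0% / 100 = 84.83%
OEE = 84.83% * 90.3% / 100 = 76.6%

76.6%


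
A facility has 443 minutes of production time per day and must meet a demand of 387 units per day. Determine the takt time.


Formula: Takt Time = Available Production Time / Customer Demand
Takt = 443 min/day / 387 units/day
Takt = 1.14 min/unit

1.14 min/unit


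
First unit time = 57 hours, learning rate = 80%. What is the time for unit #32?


Formula: T_n = T_1 * (learning_rate)^(log2(n)) where learning_rate = rate/100
Doublings = log2(32) = 5
T_n = 57 * 0.8^5
T_n = 57 * 0.3277 = 18.7 hours

18.7 hours


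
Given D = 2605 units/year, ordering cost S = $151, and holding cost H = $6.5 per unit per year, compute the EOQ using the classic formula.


Formula: EOQ = sqrt(2 * D * S / H)
Numerator: 2 * 2605 * 151 = 786710
2DS/H = 786710 / 6.5 = 121032.3
EOQ = sqrt(121032.3) = 347.9 units

347.9 units


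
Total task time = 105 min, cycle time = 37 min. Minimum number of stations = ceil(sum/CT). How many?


Formula: N_min = ceil(Sum of Task Times / Cycle Time)
N_min = ceil(105 min / 37 min) = ceil(2.8378)
N_min = 3 stations

3


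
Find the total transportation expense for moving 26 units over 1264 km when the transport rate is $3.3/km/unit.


TC = dist * cost * units = 1264 * 3.3 * 26 = $108451.20

$108451.20


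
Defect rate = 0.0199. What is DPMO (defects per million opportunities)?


DPMO = defect_rate * 1000000 = 0.0199 * 1000000

19900


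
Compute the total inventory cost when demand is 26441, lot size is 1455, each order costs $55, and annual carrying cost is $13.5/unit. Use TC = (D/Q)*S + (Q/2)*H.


TC = 26441/1455 * 55 + 1455/2 * 13.5

$10820.74


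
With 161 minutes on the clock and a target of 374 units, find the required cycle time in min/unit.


Formula: CT = Available Time / Number of Units
CT = 161 min / 374 units
CT = 0.43 min/unit

0.43 min/unit


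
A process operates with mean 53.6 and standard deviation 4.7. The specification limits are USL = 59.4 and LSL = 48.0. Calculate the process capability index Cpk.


Cpu = (59.4 - 53.6) / (3 * 4.7) = 0.41
Cpl = (53.6 - 48.0) / (3 * 4.7) = 0.4
Cpk = min(0.41, 0.4) = 0.4

0.4


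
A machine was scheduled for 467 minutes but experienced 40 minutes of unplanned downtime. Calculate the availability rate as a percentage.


Formula: Availability = (Planned Time - Downtime) / Planned Time * 100
Uptime = 467 - 40 = 427 min
Availability = 427 / 467 * 100 = 91.4%

91.4%


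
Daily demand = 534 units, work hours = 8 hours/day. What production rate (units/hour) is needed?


Formula: Production Rate = Daily Demand / Available Hours
Rate = 534 units/day / 8 hours/day
Rate = 66.8 units/hour

66.8 units/hour


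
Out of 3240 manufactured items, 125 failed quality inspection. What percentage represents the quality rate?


Formula: Quality Rate = Good Pieces / Total Pieces * 100
Good pieces = 3240 - 125 = 3115
QR = 3115 / 3240 * 100 = 96.1%

96.1%


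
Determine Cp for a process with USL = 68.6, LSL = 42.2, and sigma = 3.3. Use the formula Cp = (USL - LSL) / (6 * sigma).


Cp = (68.6 - 42.2) / (6 * 3.3)

1.33


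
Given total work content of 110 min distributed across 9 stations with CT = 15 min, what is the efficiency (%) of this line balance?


Formula: Efficiency = Sum of Task Times / (N_stations * CT) * 100
Total station capacity = 9 stations * 15 min = 135 min
Efficiency = 110 / 135 * 100 = 81.5%

81.5%


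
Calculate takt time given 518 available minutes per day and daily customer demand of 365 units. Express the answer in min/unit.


Formula: Takt Time = Available Production Time / Customer Demand
Takt = 518 min/day / 365 units/day
Takt = 1.42 min/unit

1.42 min/unit


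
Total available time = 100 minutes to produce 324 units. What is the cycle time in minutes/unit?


Formula: CT = Available Time / Number of Units
CT = 100 min / 324 units
CT = 0.31 min/unit

0.31 min/unit


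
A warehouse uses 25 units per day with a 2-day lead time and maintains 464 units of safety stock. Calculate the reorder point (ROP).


Formula: ROP = (Daily Demand * Lead Time) + Safety Stock
Demand during lead time = 25 * 2 = 50 units
ROP = 50 + 464 = 514 units

514 units


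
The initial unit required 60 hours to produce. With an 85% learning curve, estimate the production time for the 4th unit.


Formula: T_n = T_1 * (learning_rate)^(log2(n)) where learning_rate = rate/100
Doublings = log2(4) = 2
T_n = 60 * 0.85^2
T_n = 60 * 0.7225 = 43.4 hours

43.4 hours


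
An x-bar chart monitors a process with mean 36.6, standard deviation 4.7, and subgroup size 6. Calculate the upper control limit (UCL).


UCL = 36.6 + 3 * 4.7 / sqrt(6)

42.36


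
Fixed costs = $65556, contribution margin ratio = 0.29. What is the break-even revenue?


Formula: BER = Fixed Costs / Contribution Margin Ratio
BER = $65556 / 0.29
BER = $226055.17 (to the nearest cent)

$226055.17


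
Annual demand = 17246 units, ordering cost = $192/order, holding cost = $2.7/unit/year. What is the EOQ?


Formula: EOQ = sqrt(2 * D * S / H)
Numerator: 2 * 17246 * 192 = 6622464
2DS/H = 6622464 / 2.7 = 2452764.4
EOQ = sqrt(2452764.4) = 1566.1 units

1566.1 units


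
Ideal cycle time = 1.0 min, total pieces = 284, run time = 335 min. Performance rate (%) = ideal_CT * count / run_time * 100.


Formula: Performance = (Ideal CT * Total Count) / Run Time * 100
Ideal output time = 1.0 * 284 = 284.0 min
Performance = 284.0 / 335 * 100 = 84.8%

84.8%


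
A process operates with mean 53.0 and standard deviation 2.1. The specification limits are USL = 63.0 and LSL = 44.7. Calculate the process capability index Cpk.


Cpu = (63.0 - 53.0) / (3 * 2.1) = 1.59
Cpl = (53.0 - 44.7) / (3 * 2.1) = 1.32
Cpk = min(1.59, 1.32) = 1.32

1.32


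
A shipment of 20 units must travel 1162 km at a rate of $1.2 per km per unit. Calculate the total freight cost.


TC = dist * cost * units = 1162 * 1.2 * 20 = $27888.00

$27888.00


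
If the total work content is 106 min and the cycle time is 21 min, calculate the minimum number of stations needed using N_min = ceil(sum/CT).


Formula: N_min = ceil(Sum of Task Times / Cycle Time)
N_min = ceil(106 min / 21 min) = ceil(5.0476)
N_min = 6 stations

6


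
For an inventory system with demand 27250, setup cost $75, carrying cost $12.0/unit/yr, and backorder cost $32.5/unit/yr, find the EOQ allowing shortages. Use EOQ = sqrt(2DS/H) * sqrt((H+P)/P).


Formula: EOQ* = sqrt(2DS/H) * sqrt((H+P)/P)
Base EOQ = sqrt(2*27250*75/12.0) = 583.63 units
Correction = sqrt((12.0+32.5)/32.5) = 1.17014
EOQ* = 583.63 * 1.17014 = 682.9 units

682.9 units


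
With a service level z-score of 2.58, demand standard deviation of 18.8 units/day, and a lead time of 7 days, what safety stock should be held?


Formula: SS = z * sigma_d * sqrt(LT)
sqrt(LT) = sqrt(7) = 2.6458
SS = 2.58 * 18.8 * 2.6458
SS = 128.3 units

128.3 units


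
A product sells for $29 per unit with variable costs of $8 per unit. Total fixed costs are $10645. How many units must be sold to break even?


Formula: BEQ = Fixed Costs / (Price - Variable Cost)
Contribution margin = $29 - $8 = $21/unit
BEQ = ceil($10645 / $21/unit) = ceil(506.9) = 507 units

507 units


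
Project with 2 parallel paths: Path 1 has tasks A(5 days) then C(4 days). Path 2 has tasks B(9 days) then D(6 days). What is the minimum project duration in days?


Path 1 = 5 + 4 = 9 days
Path 2 = 9 + 6 = 15 days
Duration = max(9, 15) = 15 days

15 days


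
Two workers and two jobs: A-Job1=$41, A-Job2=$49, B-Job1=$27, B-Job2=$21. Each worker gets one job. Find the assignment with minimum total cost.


Option 1: A->1 + B->2 = $41 + $21 = $62
Option 2: A->2 + B->1 = $49 + $27 = $76
Min cost = min($62, $76) = $62

$62


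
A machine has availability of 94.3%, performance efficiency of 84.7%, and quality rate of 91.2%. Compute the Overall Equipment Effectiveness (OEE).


Formula: OEE = Availability * Performance * Quality / 10000
A * P = 94.3% * 84.7% / 100 = 79.87%
OEE = 79.87% * 91.2% / 100 = 72.8%

72.8%


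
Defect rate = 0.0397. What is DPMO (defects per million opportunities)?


DPMO = defect_rate * 1000000 = 0.0397 * 1000000

39700


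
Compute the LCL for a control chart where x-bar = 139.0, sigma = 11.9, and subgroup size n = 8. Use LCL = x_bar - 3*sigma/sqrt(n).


LCL = 139.0 - 3 * 11.9 / sqrt(8)

126.38


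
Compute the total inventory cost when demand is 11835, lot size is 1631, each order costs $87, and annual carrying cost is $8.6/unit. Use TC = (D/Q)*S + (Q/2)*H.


TC = 11835/1631 * 87 + 1631/2 * 8.6

$7644.60


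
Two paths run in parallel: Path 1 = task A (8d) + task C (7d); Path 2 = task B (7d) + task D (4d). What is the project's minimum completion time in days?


Path 1 = 8 + 7 = 15 days
Path 2 = 7 + 4 = 11 days
Duration = max(15, 11) = 15 days

15 days


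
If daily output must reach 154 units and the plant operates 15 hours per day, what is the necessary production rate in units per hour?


Formula: Production Rate = Daily Demand / Available Hours
Rate = 154 units/day / 15 hours/day
Rate = 10.3 units/hour

10.3 units/hour


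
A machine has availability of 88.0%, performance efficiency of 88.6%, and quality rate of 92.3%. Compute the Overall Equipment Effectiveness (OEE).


Formula: OEE = Availability * Performance * Quality / 10000
A * P = 88.0% * 88.6% / 100 = 77.97%
OEE = 77.97% * 92.3% / 100 = 72.0%

72.0%


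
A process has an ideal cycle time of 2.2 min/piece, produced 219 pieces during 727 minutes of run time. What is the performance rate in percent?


Formula: Performance = (Ideal CT * Total Count) / Run Time * 100
Ideal output time = 2.2 * 219 = 481.8 min
Performance = 481.8 / 727 * 100 = 66.3%

66.3%


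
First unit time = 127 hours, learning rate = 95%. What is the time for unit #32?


Formula: T_n = T_1 * (learning_rate)^(log2(n)) where learning_rate = rate/100
Doublings = log2(32) = 5
T_n = 127 * 0.95^5
T_n = 127 * 0.7738 = 98.3 hours

98.3 hours


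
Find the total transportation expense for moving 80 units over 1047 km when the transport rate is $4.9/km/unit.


TC = dist * cost * units = 1047 * 4.9 * 80 = $410424.00

$410424.00


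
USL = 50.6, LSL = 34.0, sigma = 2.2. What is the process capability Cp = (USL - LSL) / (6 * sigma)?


Cp = (50.6 - 34.0) / (6 * 2.2)

1.26


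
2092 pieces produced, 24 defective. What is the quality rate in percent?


Formula: Quality Rate = Good Pieces / Total Pieces * 100
Good pieces = 2092 - 24 = 2068
QR = 2068 / 2092 * 100 = 98.9%

98.9%


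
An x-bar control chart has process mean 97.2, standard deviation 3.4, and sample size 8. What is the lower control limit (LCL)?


LCL = 97.2 - 3 * 3.4 / sqrt(8)

93.59


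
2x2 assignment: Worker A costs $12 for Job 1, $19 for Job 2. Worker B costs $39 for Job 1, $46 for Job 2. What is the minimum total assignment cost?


Option 1: A->1 + B->2 = $12 + $46 = $58
Option 2: A->2 + B->1 = $19 + $39 = $58
Min cost = min($58, $58) = $58

$58


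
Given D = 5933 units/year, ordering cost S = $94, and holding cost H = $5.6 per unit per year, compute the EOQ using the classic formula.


Formula: EOQ = sqrt(2 * D * S / H)
Numerator: 2 * 5933 * 94 = 1115404
2DS/H = 1115404 / 5.6 = 199179.3
EOQ = sqrt(199179.3) = 446.3 units

446.3 units


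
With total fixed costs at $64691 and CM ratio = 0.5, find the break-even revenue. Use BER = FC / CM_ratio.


Formula: BER = Fixed Costs / Contribution Margin Ratio
BER = $64691 / 0.5
BER = $129382.00 (to the nearest cent)

$129382.00


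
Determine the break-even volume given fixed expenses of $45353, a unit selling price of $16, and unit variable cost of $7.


Formula: BEQ = Fixed Costs / (Price - Variable Cost)
Contribution margin = $16 - $7 = $9/unit
BEQ = ceil($45353 / $9/unit) = ceil(5039.22) = 5040 units

5040 units


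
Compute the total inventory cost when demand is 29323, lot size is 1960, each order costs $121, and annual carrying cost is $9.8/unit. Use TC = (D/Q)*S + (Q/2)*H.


TC = 29323/1960 * 121 + 1960/2 * 9.8

$11414.25


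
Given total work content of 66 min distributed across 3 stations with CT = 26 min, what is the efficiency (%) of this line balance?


Formula: Efficiency = Sum of Task Times / (N_stations * CT) * 100
Total station capacity = 3 stations * 26 min = 78 min
Efficiency = 66 / 78 * 100 = 84.6%

84.6%


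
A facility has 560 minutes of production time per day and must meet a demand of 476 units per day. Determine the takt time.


Formula: Takt Time = Available Production Time / Customer Demand
Takt = 560 min/day / 476 units/day
Takt = 1.18 min/unit

1.18 min/unit


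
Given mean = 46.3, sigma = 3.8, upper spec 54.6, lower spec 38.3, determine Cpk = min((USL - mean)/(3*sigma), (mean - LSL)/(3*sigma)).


Cpu = (54.6 - 46.3) / (3 * 3.8) = 0.73
Cpl = (46.3 - 38.3) / (3 * 3.8) = 0.7
Cpk = min(0.73, 0.7) = 0.7

0.7


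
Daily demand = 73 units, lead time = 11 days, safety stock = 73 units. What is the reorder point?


Formula: ROP = (Daily Demand * Lead Time) + Safety Stock
Demand during lead time = 73 * 11 = 803 units
ROP = 803 + 73 = 876 units

876 units


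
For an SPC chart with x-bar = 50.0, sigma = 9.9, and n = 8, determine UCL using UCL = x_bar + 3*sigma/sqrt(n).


UCL = 50.0 + 3 * 9.9 / sqrt(8)

60.5


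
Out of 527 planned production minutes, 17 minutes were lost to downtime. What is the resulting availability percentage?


Formula: Availability = (Planned Time - Downtime) / Planned Time * 100
Uptime = 527 - 17 = 510 min
Availability = 510 / 527 * 100 = 96.8%

96.8%


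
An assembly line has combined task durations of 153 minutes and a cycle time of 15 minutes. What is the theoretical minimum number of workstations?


Formula: N_min = ceil(Sum of Task Times / Cycle Time)
N_min = ceil(153 min / 15 min) = ceil(10.2)
N_min = 11 stations

11


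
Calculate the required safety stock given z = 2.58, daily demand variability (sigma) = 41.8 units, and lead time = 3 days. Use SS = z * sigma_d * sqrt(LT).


Formula: SS = z * sigma_d * sqrt(LT)
sqrt(LT) = sqrt(3) = 1.7321
SS = 2.58 * 41.8 * 1.7321
SS = 186.8 units

186.8 units


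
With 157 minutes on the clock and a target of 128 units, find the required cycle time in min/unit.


Formula: CT = Available Time / Number of Units
CT = 157 min / 128 units
CT = 1.23 min/unit

1.23 min/unit


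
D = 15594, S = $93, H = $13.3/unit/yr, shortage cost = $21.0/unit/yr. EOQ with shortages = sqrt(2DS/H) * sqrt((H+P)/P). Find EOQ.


Formula: EOQ* = sqrt(2DS/H) * sqrt((H+P)/P)
Base EOQ = sqrt(2*15594*93/13.3) = 466.99 units
Correction = sqrt((13.3+21.0)/21.0) = 1.27802
EOQ* = 466.99 * 1.27802 = 596.8 units

596.8 units


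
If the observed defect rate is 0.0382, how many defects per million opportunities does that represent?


DPMO = defect_rate * 1000000 = 0.0382 * 1000000

38200


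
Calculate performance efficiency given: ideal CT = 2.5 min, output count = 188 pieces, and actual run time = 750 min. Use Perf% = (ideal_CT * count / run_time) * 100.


Formula: Performance = (Ideal CT * Total Count) / Run Time * 100
Ideal output time = 2.5 * 188 = 470.0 min
Performance = 470.0 / 750 * 100 = 62.7%

62.7%


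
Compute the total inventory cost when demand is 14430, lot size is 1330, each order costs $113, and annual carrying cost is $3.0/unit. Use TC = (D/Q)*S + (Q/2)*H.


TC = 14430/1330 * 113 + 1330/2 * 3.0

$3221.01


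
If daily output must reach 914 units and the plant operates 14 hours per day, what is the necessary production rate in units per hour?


Formula: Production Rate = Daily Demand / Available Hours
Rate = 914 units/day / 14 hours/day
Rate = 65.3 units/hour

65.3 units/hour


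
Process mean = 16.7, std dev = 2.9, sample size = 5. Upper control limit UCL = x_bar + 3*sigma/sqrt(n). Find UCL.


UCL = 16.7 + 3 * 2.9 / sqrt(5)

20.59


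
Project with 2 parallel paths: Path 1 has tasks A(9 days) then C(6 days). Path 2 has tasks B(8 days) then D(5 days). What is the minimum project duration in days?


Path 1 = 9 + 6 = 15 days
Path 2 = 8 + 5 = 13 days
Duration = max(15, 13) = 15 days

15 days


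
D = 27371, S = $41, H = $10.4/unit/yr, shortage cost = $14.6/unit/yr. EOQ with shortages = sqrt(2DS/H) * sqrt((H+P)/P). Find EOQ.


Formula: EOQ* = sqrt(2DS/H) * sqrt((H+P)/P)
Base EOQ = sqrt(2*27371*41/10.4) = 464.55 units
Correction = sqrt((10.4+14.6)/14.6) = 1.30856
EOQ* = 464.55 * 1.30856 = 607.9 units

607.9 units


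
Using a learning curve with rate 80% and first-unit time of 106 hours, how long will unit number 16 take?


Formula: T_n = T_1 * (learning_rate)^(log2(n)) where learning_rate = rate/100
Doublings = log2(16) = 4
T_n = 106 * 0.8^4
T_n = 106 * 0.4096 = 43.4 hours

43.4 hours


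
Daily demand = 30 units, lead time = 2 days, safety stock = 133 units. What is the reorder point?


Formula: ROP = (Daily Demand * Lead Time) + Safety Stock
Demand during lead time = 30 * 2 = 60 units
ROP = 60 + 133 = 193 units

193 units


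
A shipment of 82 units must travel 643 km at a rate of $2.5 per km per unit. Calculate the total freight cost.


TC = dist * cost * units = 643 * 2.5 * 82 = $131815.00

$131815.00


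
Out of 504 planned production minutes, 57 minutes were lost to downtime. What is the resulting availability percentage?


Formula: Availability = (Planned Time - Downtime) / Planned Time * 100
Uptime = 504 - 57 = 447 min
Availability = 447 / 504 * 100 = 88.7%

88.7%


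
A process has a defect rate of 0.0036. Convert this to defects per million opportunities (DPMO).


DPMO = defect_rate * 1000000 = 0.0036 * 1000000

3600


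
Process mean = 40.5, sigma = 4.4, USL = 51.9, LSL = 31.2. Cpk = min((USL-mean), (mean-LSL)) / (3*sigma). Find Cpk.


Cpu = (51.9 - 40.5) / (3 * 4.4) = 0.86
Cpl = (40.5 - 31.2) / (3 * 4.4) = 0.7
Cpk = min(0.86, 0.7) = 0.7

0.7


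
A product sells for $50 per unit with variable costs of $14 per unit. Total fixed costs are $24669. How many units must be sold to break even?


Formula: BEQ = Fixed Costs / (Price - Variable Cost)
Contribution margin = $50 - $14 = $36/unit
BEQ = ceil($24669 / $36/unit) = ceil(685.25) = 686 units

686 units


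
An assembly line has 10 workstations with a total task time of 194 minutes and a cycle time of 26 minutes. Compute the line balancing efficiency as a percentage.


Formula: Efficiency = Sum of Task Times / (N_stations * CT) * 100
Total station capacity = 10 stations * 26 min = 260 min
Efficiency = 194 / 260 * 100 = 74.6%

74.6%


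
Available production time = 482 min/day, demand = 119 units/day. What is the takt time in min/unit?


Formula: Takt Time = Available Production Time / Customer Demand
Takt = 482 min/day / 119 units/day
Takt = 4.05 min/unit

4.05 min/unit


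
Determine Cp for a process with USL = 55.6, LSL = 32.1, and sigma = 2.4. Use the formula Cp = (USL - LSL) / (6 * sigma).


Cp = (55.6 - 32.1) / (6 * 2.4)

1.63


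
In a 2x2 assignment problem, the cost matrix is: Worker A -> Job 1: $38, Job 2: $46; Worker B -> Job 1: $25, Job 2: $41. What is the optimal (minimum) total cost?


Option 1: A->1 + B->2 = $38 + $41 = $79
Option 2: A->2 + B->1 = $46 + $25 = $71
Min cost = min($79, $71) = $71

$71


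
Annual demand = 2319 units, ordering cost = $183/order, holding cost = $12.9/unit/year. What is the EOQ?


Formula: EOQ = sqrt(2 * D * S / H)
Numerator: 2 * 2319 * 183 = 848754
2DS/H = 848754 / 12.9 = 65794.9
EOQ = sqrt(65794.9) = 256.5 units

256.5 units


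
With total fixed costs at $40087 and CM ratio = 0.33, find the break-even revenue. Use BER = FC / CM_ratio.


Formula: BER = Fixed Costs / Contribution Margin Ratio
BER = $40087 / 0.33
BER = $121475.76 (to the nearest cent)

$121475.76


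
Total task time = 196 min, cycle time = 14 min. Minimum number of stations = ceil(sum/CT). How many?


Formula: N_min = ceil(Sum of Task Times / Cycle Time)
N_min = ceil(196 min / 14 min) = ceil(14.0)
N_min = 14 stations

14


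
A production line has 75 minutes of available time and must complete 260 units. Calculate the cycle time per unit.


Formula: CT = Available Time / Number of Units
CT = 75 min / 260 units
CT = 0.29 min/unit

0.29 min/unit


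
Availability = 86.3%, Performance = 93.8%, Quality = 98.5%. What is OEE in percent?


Formula: OEE = Availability * Performance * Quality / 10000
A * P = 86.3% * 93.8% / 100 = 80.95%
OEE = 80.95% * 98.5% / 100 = 79.7%

79.7%


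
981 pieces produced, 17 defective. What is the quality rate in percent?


Formula: Quality Rate = Good Pieces / Total Pieces * 100
Good pieces = 981 - 17 = 964
QR = 964 / 981 * 100 = 98.3%

98.3%


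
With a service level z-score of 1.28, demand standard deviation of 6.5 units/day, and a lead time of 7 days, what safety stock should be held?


Formula: SS = z * sigma_d * sqrt(LT)
sqrt(LT) = sqrt(7) = 2.6458
SS = 1.28 * 6.5 * 2.6458
SS = 22.0 units

22.0 units


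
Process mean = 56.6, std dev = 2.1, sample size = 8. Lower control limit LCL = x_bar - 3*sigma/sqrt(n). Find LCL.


LCL = 56.6 - 3 * 2.1 / sqrt(8)

54.37


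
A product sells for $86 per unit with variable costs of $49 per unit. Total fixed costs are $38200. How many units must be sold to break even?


Formula: BEQ = Fixed Costs / (Price - Variable Cost)
Contribution margin = $86 - $49 = $37/unit
BEQ = ceil($38200 / $37/unit) = ceil(1032.43) = 1033 units

1033 units


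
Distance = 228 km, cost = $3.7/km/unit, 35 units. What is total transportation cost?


TC = dist * cost * units = 228 * 3.7 * 35 = $29526.00

$29526.00


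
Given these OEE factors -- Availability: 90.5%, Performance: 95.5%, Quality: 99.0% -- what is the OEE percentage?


Formula: OEE = Availability * Performance * Quality / 10000
A * P = 90.5% * 95.5% / 100 = 86.43%
OEE = 86.43% * 99.0% / 100 = 85.6%

85.6%


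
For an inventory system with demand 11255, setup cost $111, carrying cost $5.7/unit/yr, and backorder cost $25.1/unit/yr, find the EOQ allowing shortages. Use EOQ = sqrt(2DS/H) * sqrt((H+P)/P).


Formula: EOQ* = sqrt(2DS/H) * sqrt((H+P)/P)
Base EOQ = sqrt(2*11255*111/5.7) = 662.08 units
Correction = sqrt((5.7+25.1)/25.1) = 1.10774
EOQ* = 662.08 * 1.10774 = 733.4 units

733.4 units


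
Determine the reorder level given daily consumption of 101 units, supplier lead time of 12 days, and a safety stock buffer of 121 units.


Formula: ROP = (Daily Demand * Lead Time) + Safety Stock
Demand during lead time = 101 * 12 = 1212 units
ROP = 1212 + 121 = 1333 units

1333 units


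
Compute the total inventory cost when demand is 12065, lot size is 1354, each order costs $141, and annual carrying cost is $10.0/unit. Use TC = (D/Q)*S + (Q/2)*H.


TC = 12065/1354 * 141 + 1354/2 * 10.0

$8026.40


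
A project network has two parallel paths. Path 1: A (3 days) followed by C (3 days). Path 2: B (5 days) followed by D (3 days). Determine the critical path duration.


Path 1 = 3 + 3 = 6 days
Path 2 = 5 + 3 = 8 days
Duration = max(6, 8) = 8 days

8 days


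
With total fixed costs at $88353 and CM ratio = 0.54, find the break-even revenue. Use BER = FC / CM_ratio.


Formula: BER = Fixed Costs / Contribution Margin Ratio
BER = $88353 / 0.54
BER = $163616.67 (to the nearest cent)

$163616.67


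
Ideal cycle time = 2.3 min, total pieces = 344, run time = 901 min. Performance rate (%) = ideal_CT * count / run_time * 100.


Formula: Performance = (Ideal CT * Total Count) / Run Time * 100
Ideal output time = 2.3 * 344 = 791.2 min
Performance = 791.2 / 901 * 100 = 87.8%

87.8%


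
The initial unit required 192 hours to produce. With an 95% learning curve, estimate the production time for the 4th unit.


Formula: T_n = T_1 * (learning_rate)^(log2(n)) where learning_rate = rate/100
Doublings = log2(4) = 2
T_n = 192 * 0.95^2
T_n = 192 * 0.9025 = 173.3 hours

173.3 hours


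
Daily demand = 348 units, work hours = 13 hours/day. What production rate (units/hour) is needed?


Formula: Production Rate = Daily Demand / Available Hours
Rate = 348 units/day / 13 hours/day
Rate = 26.8 units/hour

26.8 units/hour


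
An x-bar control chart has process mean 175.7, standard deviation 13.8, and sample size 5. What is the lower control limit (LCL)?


LCL = 175.7 - 3 * 13.8 / sqrt(5)

157.19


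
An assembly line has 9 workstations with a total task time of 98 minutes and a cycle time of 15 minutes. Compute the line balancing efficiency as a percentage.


Formula: Efficiency = Sum of Task Times / (N_stations * CT) * 100
Total station capacity = 9 stations * 15 min = 135 min
Efficiency = 98 / 135 * 100 = 72.6%

72.6%


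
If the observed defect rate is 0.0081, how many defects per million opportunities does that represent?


DPMO = defect_rate * 1000000 = 0.0081 * 1000000

8100


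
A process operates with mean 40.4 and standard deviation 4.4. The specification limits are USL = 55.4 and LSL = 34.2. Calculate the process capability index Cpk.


Cpu = (55.4 - 40.4) / (3 * 4.4) = 1.14
Cpl = (40.4 - 34.2) / (3 * 4.4) = 0.47
Cpk = min(1.14, 0.47) = 0.47

0.47


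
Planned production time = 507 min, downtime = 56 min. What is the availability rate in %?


Formula: Availability = (Planned Time - Downtime) / Planned Time * 100
Uptime = 507 - 56 = 451 min
Availability = 451 / 507 * 100 = 89.0%

89.0%


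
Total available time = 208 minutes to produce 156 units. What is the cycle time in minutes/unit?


Formula: CT = Available Time / Number of Units
CT = 208 min / 156 units
CT = 1.33 min/unit

1.33 min/unit


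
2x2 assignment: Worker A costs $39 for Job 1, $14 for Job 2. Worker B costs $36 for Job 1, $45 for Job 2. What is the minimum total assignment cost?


Option 1: A->1 + B->2 = $39 + $45 = $84
Option 2: A->2 + B->1 = $14 + $36 = $50
Min cost = min($84, $50) = $50

$50
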